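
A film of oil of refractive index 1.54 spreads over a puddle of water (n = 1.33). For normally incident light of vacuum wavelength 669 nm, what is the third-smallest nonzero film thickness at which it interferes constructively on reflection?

Ray reflecting at the top interface goes from n = 1.0 toward n = 1.54: a half-wave phase shift.
Ray reflecting at the bottom interface goes from n = 1.54 toward n = 1.33: no phase shift.
The two reflections differ by half a wavelength.
With one net inversion, constructive interference in reflection requires 2 n t = (m + ½) λ.
The third-smallest nonzero thickness corresponds to m = 2: t = (m + ½) λ / (2 n) = 2.50 × 669 / (2 × 1.54) = 543 nm.

543 nm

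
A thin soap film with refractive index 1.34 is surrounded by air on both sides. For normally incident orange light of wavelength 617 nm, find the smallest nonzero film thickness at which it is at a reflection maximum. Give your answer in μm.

At the upper boundary (n = 1.0 to n = 1.34) the reflected ray undergoes a half-wave phase shift.
Ray reflecting at the bottom interface goes from n = 1.34 toward n = 1.0: no phase shift.
Exactly one π shift → a net half-wave offset.
With one net inversion, constructive interference in reflection requires 2 n t = (m + ½) λ.
Minimum at m = 0: t = λ / (4 n) = 617 / (4 × 1.34) = 115 nm.

0.115 μm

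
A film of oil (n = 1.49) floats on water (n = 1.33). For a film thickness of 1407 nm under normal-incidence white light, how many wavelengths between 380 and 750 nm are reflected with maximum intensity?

5

Ray reflecting at the top interface goes from n = 1.0 toward n = 1.49: a half-wave phase shift.
Bottom surface (1.49 → 1.33): reflection off a lower-index medium gives no phase shift.
Net: one phase inversion between the two reflected rays.
So the condition for constructive reflection is 2 n t = (m + ½) λ.
λ = 2 n t / (m + ½) = 4193 / (m + ½) nm.
m=5: 762 nm (IR); m=6: 645 nm (visible); m=7: 559 nm (visible); m=8: 493 nm (visible); m=9: 441 nm (visible); m=10: 399 nm (visible); m=11: 365 nm (UV).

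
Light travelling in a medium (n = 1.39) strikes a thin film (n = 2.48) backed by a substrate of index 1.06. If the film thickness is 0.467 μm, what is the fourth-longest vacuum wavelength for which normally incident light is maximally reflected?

662 nm

Top surface (1.39 → 2.48): reflection off a higher-index medium gives a half-wave phase shift.
Ray reflecting at the bottom interface goes from n = 2.48 toward n = 1.06: no phase shift.
The two reflections differ by half a wavelength.
So the condition for constructive reflection is 2 n t = (m + ½) λ.
λ = 2 n t / (m + ½). The fourth-longest wavelength is m = 3: λ = 2 × 2.48 × 467 / 3.50 = 662 nm.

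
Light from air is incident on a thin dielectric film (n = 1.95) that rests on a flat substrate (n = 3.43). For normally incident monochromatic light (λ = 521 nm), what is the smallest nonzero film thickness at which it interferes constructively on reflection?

Top surface (1.0 → 1.95): reflection off a higher-index medium gives a half-wave phase shift.
Bottom surface (1.95 → 3.43): reflection off a higher-index medium gives a half-wave phase shift.
Net: no relative phase inversion (both shifts match).
With no net inversion, constructive interference in reflection requires 2 n t = m λ.
The smallest nonzero thickness corresponds to m = 1: t = m λ / (2 n) = 1.00 × 521 / (2 × 1.95) = 134 nm.

134 nm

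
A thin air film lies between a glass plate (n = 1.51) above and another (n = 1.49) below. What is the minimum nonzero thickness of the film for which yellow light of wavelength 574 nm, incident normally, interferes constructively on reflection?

At the upper boundary (n = 1.51 to n = 1.0) the reflected ray undergoes no phase shift.
At the lower boundary (n = 1.0 to n = 1.49) the reflected ray undergoes a half-wave phase shift.
The two reflections differ by half a wavelength.
With one net inversion, constructive interference in reflection requires 2 n t = (m + ½) λ.
Minimum at m = 0: t = λ / (4 n) = 574 / (4 × 1.0) = 144 nm.

144 nm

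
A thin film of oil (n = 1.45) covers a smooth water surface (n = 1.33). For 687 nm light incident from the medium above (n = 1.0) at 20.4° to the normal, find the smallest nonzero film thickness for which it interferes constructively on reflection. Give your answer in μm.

Top surface (1.0 → 1.45): reflection off a higher-index medium gives a half-wave phase shift.
Bottom surface (1.45 → 1.33): reflection off a lower-index medium gives no phase shift.
The two reflections differ by half a wavelength.
For bright reflection here: 2 n t cos θ_r = (m + ½) λ.
Snell's law: 1.0 sin 20.4° = 1.45 sin θ_r → sin θ_r = 0.240, cos θ_r = 0.971.
Minimum at m = 0: t = λ / (4 n cos θ_r) = 687 / (4 × 1.45 × 0.971) = 122 nm.

0.122 μm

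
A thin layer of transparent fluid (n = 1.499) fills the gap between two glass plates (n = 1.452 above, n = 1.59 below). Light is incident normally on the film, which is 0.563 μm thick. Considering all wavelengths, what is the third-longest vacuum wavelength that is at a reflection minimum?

Top surface (1.452 → 1.499): reflection off a higher-index medium gives a half-wave phase shift.
Ray reflecting at the bottom interface goes from n = 1.499 toward n = 1.59: a half-wave phase shift.
Net: no relative phase inversion (both shifts match).
So the condition for destructive reflection is 2 n t = (m + ½) λ.
λ = 2 n t / (m + ½). The third-longest wavelength is m = 2: λ = 2 × 1.499 × 563 / 2.50 = 675 nm.

675 nm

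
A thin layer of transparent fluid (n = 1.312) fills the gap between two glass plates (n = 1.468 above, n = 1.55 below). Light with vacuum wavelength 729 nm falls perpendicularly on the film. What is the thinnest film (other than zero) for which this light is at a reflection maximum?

139 nm

At the upper boundary (n = 1.468 to n = 1.312) the reflected ray undergoes no phase shift.
At the lower boundary (n = 1.312 to n = 1.55) the reflected ray undergoes a half-wave phase shift.
The two reflections differ by half a wavelength.
With one net inversion, constructive interference in reflection requires 2 n t = (m + ½) λ.
Minimum at m = 0: t = λ / (4 n) = 729 / (4 × 1.312) = 139 nm.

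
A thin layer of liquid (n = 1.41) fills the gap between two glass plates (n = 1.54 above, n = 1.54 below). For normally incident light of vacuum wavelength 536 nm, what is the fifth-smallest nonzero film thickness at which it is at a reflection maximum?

At the upper boundary (n = 1.54 to n = 1.41) the reflected ray undergoes no phase shift.
Bottom surface (1.41 → 1.54): reflection off a higher-index medium gives a half-wave phase shift.
Net: one phase inversion between the two reflected rays.
For bright reflection here: 2 n t = (m + ½) λ.
The fifth-smallest nonzero thickness corresponds to m = 4: t = (m + ½) λ / (2 n) = 4.50 × 536 / (2 × 1.41) = 855 nm.

855 nm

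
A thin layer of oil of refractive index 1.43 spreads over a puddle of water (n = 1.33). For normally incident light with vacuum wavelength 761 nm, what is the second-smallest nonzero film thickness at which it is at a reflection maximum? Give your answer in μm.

Top surface (1.0 → 1.43): reflection off a higher-index medium gives a half-wave phase shift.
Ray reflecting at the bottom interface goes from n = 1.43 toward n = 1.33: no phase shift.
The two reflections differ by half a wavelength.
For bright reflection here: 2 n t = (m + ½) λ.
The second-smallest nonzero thickness corresponds to m = 1: t = (m + ½) λ / (2 n) = 1.50 × 761 / (2 × 1.43) = 399 nm.

0.399 μm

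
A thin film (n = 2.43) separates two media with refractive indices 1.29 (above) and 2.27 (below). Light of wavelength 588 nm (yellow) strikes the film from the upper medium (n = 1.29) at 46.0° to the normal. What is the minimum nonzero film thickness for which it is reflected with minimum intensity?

Top surface (1.29 → 2.43): reflection off a higher-index medium gives a half-wave phase shift.
Bottom surface (2.43 → 2.27): reflection off a lower-index medium gives no phase shift.
Exactly one π shift → a net half-wave offset.
With one net inversion, destructive interference in reflection requires 2 n t cos θ_r = m λ.
Snell's law: 1.29 sin 46.0° = 2.43 sin θ_r → sin θ_r = 0.382, cos θ_r = 0.924.
Minimum nonzero at m = 1: t = λ / (2 n cos θ_r) = 588 / (2 × 2.43 × 0.924) = 131 nm.

131 nm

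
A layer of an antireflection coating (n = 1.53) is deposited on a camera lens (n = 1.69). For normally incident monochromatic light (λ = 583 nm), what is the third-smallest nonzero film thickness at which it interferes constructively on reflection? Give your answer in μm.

Top surface (1.0 → 1.53): reflection off a higher-index medium gives a half-wave phase shift.
Bottom surface (1.53 → 1.69): reflection off a higher-index medium gives a half-wave phase shift.
Zero or two π shifts → no net half-wave offset.
For maximum reflection here: 2 n t = m λ.
The third-smallest nonzero thickness corresponds to m = 3: t = m λ / (2 n) = 3.00 × 583 / (2 × 1.53) = 572 nm.

0.572 μm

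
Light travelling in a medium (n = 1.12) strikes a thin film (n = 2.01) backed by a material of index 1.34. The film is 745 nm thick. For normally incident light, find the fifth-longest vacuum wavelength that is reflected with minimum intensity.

Ray reflecting at the top interface goes from n = 1.12 toward n = 2.01: a half-wave phase shift.
Ray reflecting at the bottom interface goes from n = 2.01 toward n = 1.34: no phase shift.
Exactly one π shift → a net half-wave offset.
With one net inversion, destructive interference in reflection requires 2 n t = m λ.
λ = 2 n t / m. The fifth-longest wavelength is m = 5: λ = 2 × 2.01 × 745 / 5.00 = 599 nm.

599 nm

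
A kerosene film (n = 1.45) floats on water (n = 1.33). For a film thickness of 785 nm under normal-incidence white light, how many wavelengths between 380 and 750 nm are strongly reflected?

3

At the upper boundary (n = 1.0 to n = 1.45) the reflected ray undergoes a half-wave phase shift.
At the lower boundary (n = 1.45 to n = 1.33) the reflected ray undergoes no phase shift.
Net: one phase inversion between the two reflected rays.
So the condition for constructive reflection is 2 n t = (m + ½) λ.
λ = 2 n t / (m + ½) = 2277 / (m + ½) nm.
m=2: 911 nm (IR); m=3: 650 nm (visible); m=4: 506 nm (visible); m=5: 414 nm (visible); m=6: 350 nm (UV).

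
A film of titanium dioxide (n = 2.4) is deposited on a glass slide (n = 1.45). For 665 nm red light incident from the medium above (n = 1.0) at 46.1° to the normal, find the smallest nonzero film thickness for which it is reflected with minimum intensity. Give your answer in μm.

0.145 μm

Ray reflecting at the top interface goes from n = 1.0 toward n = 2.4: a half-wave phase shift.
Ray reflecting at the bottom interface goes from n = 2.4 toward n = 1.45: no phase shift.
Net: one phase inversion between the two reflected rays.
So the condition for destructive reflection is 2 n t cos θ_r = m λ.
Snell's law: 1.0 sin 46.1° = 2.4 sin θ_r → sin θ_r = 0.300, cos θ_r = 0.954.
Minimum nonzero at m = 1: t = λ / (2 n cos θ_r) = 665 / (2 × 2.4 × 0.954) = 145 nm.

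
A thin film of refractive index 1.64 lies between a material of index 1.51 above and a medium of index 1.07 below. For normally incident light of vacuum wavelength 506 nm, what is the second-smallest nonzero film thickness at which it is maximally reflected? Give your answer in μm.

0.231 μm

Ray reflecting at the top interface goes from n = 1.51 toward n = 1.64: a half-wave phase shift.
Ray reflecting at the bottom interface goes from n = 1.64 toward n = 1.07: no phase shift.
Exactly one π shift → a net half-wave offset.
For maximum reflection here: 2 n t = (m + ½) λ.
The second-smallest nonzero thickness corresponds to m = 1: t = (m + ½) λ / (2 n) = 1.50 × 506 / (2 × 1.64) = 231 nm.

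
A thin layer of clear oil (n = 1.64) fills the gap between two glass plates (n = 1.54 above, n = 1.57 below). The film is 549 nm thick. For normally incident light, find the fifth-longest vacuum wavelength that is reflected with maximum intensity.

400 nm

At the upper boundary (n = 1.54 to n = 1.64) the reflected ray undergoes a half-wave phase shift.
Ray reflecting at the bottom interface goes from n = 1.64 toward n = 1.57: no phase shift.
Net: one phase inversion between the two reflected rays.
For bright reflection here: 2 n t = (m + ½) λ.
λ = 2 n t / (m + ½). The fifth-longest wavelength is m = 4: λ = 2 × 1.64 × 549 / 4.50 = 400 nm.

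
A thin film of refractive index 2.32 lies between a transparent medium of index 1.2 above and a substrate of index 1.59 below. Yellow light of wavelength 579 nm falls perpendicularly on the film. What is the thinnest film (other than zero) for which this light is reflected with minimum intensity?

125 nm

At the upper boundary (n = 1.2 to n = 2.32) the reflected ray undergoes a half-wave phase shift.
At the lower boundary (n = 2.32 to n = 1.59) the reflected ray undergoes no phase shift.
The two reflections differ by half a wavelength.
With one net inversion, destructive interference in reflection requires 2 n t = m λ.
Minimum nonzero at m = 1: t = λ / (2 n) = 579 / (2 × 2.32) = 125 nm.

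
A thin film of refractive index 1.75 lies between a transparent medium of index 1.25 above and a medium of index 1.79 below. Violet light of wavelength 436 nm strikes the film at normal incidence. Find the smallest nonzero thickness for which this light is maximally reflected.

125 nm

Ray reflecting at the top interface goes from n = 1.25 toward n = 1.75: a half-wave phase shift.
Ray reflecting at the bottom interface goes from n = 1.75 toward n = 1.79: a half-wave phase shift.
Net: no relative phase inversion (both shifts match).
So the condition for constructive reflection is 2 n t = m λ.
The smallest nonzero thickness corresponds to m = 1: t = m λ / (2 n) = 1.00 × 436 / (2 × 1.75) = 125 nm.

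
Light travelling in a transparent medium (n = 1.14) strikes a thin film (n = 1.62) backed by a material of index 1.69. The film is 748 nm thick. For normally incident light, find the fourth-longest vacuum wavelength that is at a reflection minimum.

Top surface (1.14 → 1.62): reflection off a higher-index medium gives a half-wave phase shift.
At the lower boundary (n = 1.62 to n = 1.69) the reflected ray undergoes a half-wave phase shift.
Zero or two π shifts → no net half-wave offset.
For minimum reflection here: 2 n t = (m + ½) λ.
λ = 2 n t / (m + ½). The fourth-longest wavelength is m = 3: λ = 2 × 1.62 × 748 / 3.50 = 692 nm.

692 nm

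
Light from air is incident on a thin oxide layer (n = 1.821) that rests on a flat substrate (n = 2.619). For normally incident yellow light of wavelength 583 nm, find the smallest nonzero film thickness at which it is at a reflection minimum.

At the upper boundary (n = 1.0 to n = 1.821) the reflected ray undergoes a half-wave phase shift.
At the lower boundary (n = 1.821 to n = 2.619) the reflected ray undergoes a half-wave phase shift.
The two reflections carry the same phase change, so no net offset.
So the condition for destructive reflection is 2 n t = (m + ½) λ.
Minimum at m = 0: t = λ / (4 n) = 583 / (4 × 1.821) = 80.0 nm.

80.0 nm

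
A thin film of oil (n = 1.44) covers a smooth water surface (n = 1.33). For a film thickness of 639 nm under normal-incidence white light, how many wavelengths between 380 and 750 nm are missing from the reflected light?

Top surface (1.0 → 1.44): reflection off a higher-index medium gives a half-wave phase shift.
Ray reflecting at the bottom interface goes from n = 1.44 toward n = 1.33: no phase shift.
The two reflections differ by half a wavelength.
With one net inversion, destructive interference in reflection requires 2 n t = m λ.
λ = 2 n t / m = 1840 / m nm.
m=2: 920 nm (IR); m=3: 613 nm (visible); m=4: 460 nm (visible); m=5: 368 nm (UV).

2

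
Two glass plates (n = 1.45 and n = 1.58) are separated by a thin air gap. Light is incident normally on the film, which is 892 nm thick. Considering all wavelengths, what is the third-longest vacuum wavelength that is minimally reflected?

595 nm

At the upper boundary (n = 1.45 to n = 1.0) the reflected ray undergoes no phase shift.
Ray reflecting at the bottom interface goes from n = 1.0 toward n = 1.58: a half-wave phase shift.
Exactly one π shift → a net half-wave offset.
With one net inversion, destructive interference in reflection requires 2 n t = m λ.
λ = 2 n t / m. The third-longest wavelength is m = 3: λ = 2 × 1.0 × 892 / 3.00 = 595 nm.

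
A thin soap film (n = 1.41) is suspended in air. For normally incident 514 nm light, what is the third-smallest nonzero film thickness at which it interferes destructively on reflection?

At the upper boundary (n = 1.0 to n = 1.41) the reflected ray undergoes a half-wave phase shift.
At the lower boundary (n = 1.41 to n = 1.0) the reflected ray undergoes no phase shift.
Exactly one π shift → a net half-wave offset.
So the condition for destructive reflection is 2 n t = m λ.
The third-smallest nonzero thickness corresponds to m = 3: t = m λ / (2 n) = 3.00 × 514 / (2 × 1.41) = 547 nm.

547 nm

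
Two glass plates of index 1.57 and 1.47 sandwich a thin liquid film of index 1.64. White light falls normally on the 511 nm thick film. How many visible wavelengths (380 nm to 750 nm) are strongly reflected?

2

At the upper boundary (n = 1.57 to n = 1.64) the reflected ray undergoes a half-wave phase shift.
Bottom surface (1.64 → 1.47): reflection off a lower-index medium gives no phase shift.
Exactly one π shift → a net half-wave offset.
For bright reflection here: 2 n t = (m + ½) λ.
λ = 2 n t / (m + ½) = 1676 / (m + ½) nm.
m=1: 1117 nm (IR); m=2: 670 nm (visible); m=3: 479 nm (visible); m=4: 372 nm (UV).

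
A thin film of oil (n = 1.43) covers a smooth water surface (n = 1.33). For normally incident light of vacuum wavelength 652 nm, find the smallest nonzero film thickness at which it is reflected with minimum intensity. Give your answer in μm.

0.228 μm

Ray reflecting at the top interface goes from n = 1.0 toward n = 1.43: a half-wave phase shift.
Bottom surface (1.43 → 1.33): reflection off a lower-index medium gives no phase shift.
Net: one phase inversion between the two reflected rays.
For dark reflection here: 2 n t = m λ.
Minimum nonzero at m = 1: t = λ / (2 n) = 652 / (2 × 1.43) = 228 nm.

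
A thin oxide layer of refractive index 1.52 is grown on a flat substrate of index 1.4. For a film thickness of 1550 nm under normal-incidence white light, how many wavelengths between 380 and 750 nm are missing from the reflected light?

6

Top surface (1.0 → 1.52): reflection off a higher-index medium gives a half-wave phase shift.
At the lower boundary (n = 1.52 to n = 1.4) the reflected ray undergoes no phase shift.
Net: one phase inversion between the two reflected rays.
With one net inversion, destructive interference in reflection requires 2 n t = m λ.
λ = 2 n t / m = 4712 / m nm.
m=6: 785 nm (IR); m=7: 673 nm (visible); m=8: 589 nm (visible); m=9: 524 nm (visible); m=10: 471 nm (visible); m=11: 428 nm (visible); m=12: 393 nm (visible); m=13: 362 nm (UV).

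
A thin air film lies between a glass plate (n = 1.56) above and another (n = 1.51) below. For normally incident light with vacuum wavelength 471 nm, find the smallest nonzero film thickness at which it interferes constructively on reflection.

Ray reflecting at the top interface goes from n = 1.56 toward n = 1.0: no phase shift.
Ray reflecting at the bottom interface goes from n = 1.0 toward n = 1.51: a half-wave phase shift.
Net: one phase inversion between the two reflected rays.
So the condition for constructive reflection is 2 n t = (m + ½) λ.
Minimum at m = 0: t = λ / (4 n) = 471 / (4 × 1.0) = 118 nm.

118 nm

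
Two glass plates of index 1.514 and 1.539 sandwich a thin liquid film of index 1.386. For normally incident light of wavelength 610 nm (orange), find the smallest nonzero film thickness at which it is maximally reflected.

Top surface (1.514 → 1.386): reflection off a lower-index medium gives no phase shift.
Bottom surface (1.386 → 1.539): reflection off a higher-index medium gives a half-wave phase shift.
Net: one phase inversion between the two reflected rays.
For strong reflection here: 2 n t = (m + ½) λ.
Minimum at m = 0: t = λ / (4 n) = 610 / (4 × 1.386) = 110 nm.

110 nm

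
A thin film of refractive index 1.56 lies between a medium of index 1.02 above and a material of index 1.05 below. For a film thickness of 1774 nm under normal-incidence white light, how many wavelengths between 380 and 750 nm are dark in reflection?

7

Ray reflecting at the top interface goes from n = 1.02 toward n = 1.56: a half-wave phase shift.
At the lower boundary (n = 1.56 to n = 1.05) the reflected ray undergoes no phase shift.
Exactly one π shift → a net half-wave offset.
With one net inversion, destructive interference in reflection requires 2 n t = m λ.
λ = 2 n t / m = 5535 / m nm.
m=7: 791 nm (IR); m=8: 692 nm (visible); m=9: 615 nm (visible); m=10: 553 nm (visible); m=11: 503 nm (visible); m=12: 461 nm (visible); m=13: 426 nm (visible); m=14: 395 nm (visible); m=15: 369 nm (UV).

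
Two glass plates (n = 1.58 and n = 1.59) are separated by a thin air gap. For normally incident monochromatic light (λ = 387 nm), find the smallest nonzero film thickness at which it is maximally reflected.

Ray reflecting at the top interface goes from n = 1.58 toward n = 1.0: no phase shift.
At the lower boundary (n = 1.0 to n = 1.59) the reflected ray undergoes a half-wave phase shift.
Net: one phase inversion between the two reflected rays.
So the condition for constructive reflection is 2 n t = (m + ½) λ.
Minimum at m = 0: t = λ / (4 n) = 387 / (4 × 1.0) = 96.8 nm.

96.8 nm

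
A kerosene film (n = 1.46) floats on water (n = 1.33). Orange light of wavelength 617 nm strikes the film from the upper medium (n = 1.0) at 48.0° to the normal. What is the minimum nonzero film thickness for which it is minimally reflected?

245 nm

At the upper boundary (n = 1.0 to n = 1.46) the reflected ray undergoes a half-wave phase shift.
At the lower boundary (n = 1.46 to n = 1.33) the reflected ray undergoes no phase shift.
The two reflections differ by half a wavelength.
So the condition for destructive reflection is 2 n t cos θ_r = m λ.
Snell's law: 1.0 sin 48.0° = 1.46 sin θ_r → sin θ_r = 0.509, cos θ_r = 0.861.
Minimum nonzero at m = 1: t = λ / (2 n cos θ_r) = 617 / (2 × 1.46 × 0.861) = 245 nm.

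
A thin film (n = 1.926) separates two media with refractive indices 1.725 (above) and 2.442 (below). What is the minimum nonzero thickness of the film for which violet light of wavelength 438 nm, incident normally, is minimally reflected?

Ray reflecting at the top interface goes from n = 1.725 toward n = 1.926: a half-wave phase shift.
Bottom surface (1.926 → 2.442): reflection off a higher-index medium gives a half-wave phase shift.
The two reflections carry the same phase change, so no net offset.
With no net inversion, destructive interference in reflection requires 2 n t = (m + ½) λ.
Minimum at m = 0: t = λ / (4 n) = 438 / (4 × 1.926) = 56.9 nm.

56.9 nm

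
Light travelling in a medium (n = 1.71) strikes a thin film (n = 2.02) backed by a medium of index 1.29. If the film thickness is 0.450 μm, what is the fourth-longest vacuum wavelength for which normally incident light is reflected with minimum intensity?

455 nm

At the upper boundary (n = 1.71 to n = 2.02) the reflected ray undergoes a half-wave phase shift.
Ray reflecting at the bottom interface goes from n = 2.02 toward n = 1.29: no phase shift.
Net: one phase inversion between the two reflected rays.
So the condition for destructive reflection is 2 n t = m λ.
λ = 2 n t / m. The fourth-longest wavelength is m = 4: λ = 2 × 2.02 × 450 / 4.00 = 455 nm.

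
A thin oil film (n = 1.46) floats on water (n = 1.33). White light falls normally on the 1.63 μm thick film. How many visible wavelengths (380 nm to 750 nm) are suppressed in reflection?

6

Top surface (1.0 → 1.46): reflection off a higher-index medium gives a half-wave phase shift.
Ray reflecting at the bottom interface goes from n = 1.46 toward n = 1.33: no phase shift.
Net: one phase inversion between the two reflected rays.
For dark reflection here: 2 n t = m λ.
λ = 2 n t / m = 4760 / m nm.
m=6: 793 nm (IR); m=7: 680 nm (visible); m=8: 595 nm (visible); m=9: 529 nm (visible); m=10: 476 nm (visible); m=11: 433 nm (visible); m=12: 397 nm (visible); m=13: 366 nm (UV).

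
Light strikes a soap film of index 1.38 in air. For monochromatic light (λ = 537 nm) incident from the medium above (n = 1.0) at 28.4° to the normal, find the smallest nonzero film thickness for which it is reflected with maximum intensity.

Ray reflecting at the top interface goes from n = 1.0 toward n = 1.38: a half-wave phase shift.
At the lower boundary (n = 1.38 to n = 1.0) the reflected ray undergoes no phase shift.
Net: one phase inversion between the two reflected rays.
With one net inversion, constructive interference in reflection requires 2 n t cos θ_r = (m + ½) λ.
Snell's law: 1.0 sin 28.4° = 1.38 sin θ_r → sin θ_r = 0.345, cos θ_r = 0.939.
Minimum at m = 0: t = λ / (4 n cos θ_r) = 537 / (4 × 1.38 × 0.939) = 104 nm.

104 nm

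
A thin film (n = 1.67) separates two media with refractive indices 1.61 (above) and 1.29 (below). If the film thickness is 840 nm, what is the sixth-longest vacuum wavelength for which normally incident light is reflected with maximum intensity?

510 nm

Ray reflecting at the top interface goes from n = 1.61 toward n = 1.67: a half-wave phase shift.
Bottom surface (1.67 → 1.29): reflection off a lower-index medium gives no phase shift.
Net: one phase inversion between the two reflected rays.
For maximum reflection here: 2 n t = (m + ½) λ.
λ = 2 n t / (m + ½). The sixth-longest wavelength is m = 5: λ = 2 × 1.67 × 840 / 5.50 = 510 nm.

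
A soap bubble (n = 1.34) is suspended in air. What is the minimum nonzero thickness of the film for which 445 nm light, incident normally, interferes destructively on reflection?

At the upper boundary (n = 1.0 to n = 1.34) the reflected ray undergoes a half-wave phase shift.
Bottom surface (1.34 → 1.0): reflection off a lower-index medium gives no phase shift.
Net: one phase inversion between the two reflected rays.
With one net inversion, destructive interference in reflection requires 2 n t = m λ.
Minimum nonzero at m = 1: t = λ / (2 n) = 445 / (2 × 1.34) = 166 nm.

166 nm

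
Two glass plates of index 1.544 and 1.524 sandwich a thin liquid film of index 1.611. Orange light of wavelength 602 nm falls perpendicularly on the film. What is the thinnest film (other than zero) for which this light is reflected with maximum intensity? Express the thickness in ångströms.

Top surface (1.544 → 1.611): reflection off a higher-index medium gives a half-wave phase shift.
At the lower boundary (n = 1.611 to n = 1.524) the reflected ray undergoes no phase shift.
Net: one phase inversion between the two reflected rays.
For strong reflection here: 2 n t = (m + ½) λ.
Minimum at m = 0: t = λ / (4 n) = 602 / (4 × 1.611) = 93.4 nm.

934 Å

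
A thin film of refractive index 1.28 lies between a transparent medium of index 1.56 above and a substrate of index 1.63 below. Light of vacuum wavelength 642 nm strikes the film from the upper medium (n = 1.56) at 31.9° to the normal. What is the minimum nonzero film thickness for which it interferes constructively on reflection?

Top surface (1.56 → 1.28): reflection off a lower-index medium gives no phase shift.
Bottom surface (1.28 → 1.63): reflection off a higher-index medium gives a half-wave phase shift.
The two reflections differ by half a wavelength.
For maximum reflection here: 2 n t cos θ_r = (m + ½) λ.
Snell's law: 1.56 sin 31.9° = 1.28 sin θ_r → sin θ_r = 0.644, cos θ_r = 0.765.
Minimum at m = 0: t = λ / (4 n cos θ_r) = 642 / (4 × 1.28 × 0.765) = 164 nm.

164 nm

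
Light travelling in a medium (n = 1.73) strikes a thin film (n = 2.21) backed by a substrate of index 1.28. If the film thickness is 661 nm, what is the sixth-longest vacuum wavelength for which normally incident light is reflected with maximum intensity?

531 nm

At the upper boundary (n = 1.73 to n = 2.21) the reflected ray undergoes a half-wave phase shift.
Bottom surface (2.21 → 1.28): reflection off a lower-index medium gives no phase shift.
Exactly one π shift → a net half-wave offset.
So the condition for constructive reflection is 2 n t = (m + ½) λ.
λ = 2 n t / (m + ½). The sixth-longest wavelength is m = 5: λ = 2 × 2.21 × 661 / 5.50 = 531 nm.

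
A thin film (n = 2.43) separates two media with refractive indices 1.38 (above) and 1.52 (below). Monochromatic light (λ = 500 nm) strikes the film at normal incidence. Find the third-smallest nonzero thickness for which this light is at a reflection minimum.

Top surface (1.38 → 2.43): reflection off a higher-index medium gives a half-wave phase shift.
At the lower boundary (n = 2.43 to n = 1.52) the reflected ray undergoes no phase shift.
Net: one phase inversion between the two reflected rays.
With one net inversion, destructive interference in reflection requires 2 n t = m λ.
The third-smallest nonzero thickness corresponds to m = 3: t = m λ / (2 n) = 3.00 × 500 / (2 × 2.43) = 309 nm.

309 nm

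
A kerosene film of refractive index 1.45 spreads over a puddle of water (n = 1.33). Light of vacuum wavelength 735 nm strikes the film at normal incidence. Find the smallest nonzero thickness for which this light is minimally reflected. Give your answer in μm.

Top surface (1.0 → 1.45): reflection off a higher-index medium gives a half-wave phase shift.
Ray reflecting at the bottom interface goes from n = 1.45 toward n = 1.33: no phase shift.
Net: one phase inversion between the two reflected rays.
With one net inversion, destructive interference in reflection requires 2 n t = m λ.
The smallest nonzero thickness corresponds to m = 1: t = m λ / (2 n) = 1.00 × 735 / (2 × 1.45) = 253 nm.

0.253 μm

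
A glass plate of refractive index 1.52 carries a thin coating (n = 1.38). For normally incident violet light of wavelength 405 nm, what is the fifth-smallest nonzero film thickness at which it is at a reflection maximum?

734 nm

Top surface (1.0 → 1.38): reflection off a higher-index medium gives a half-wave phase shift.
Ray reflecting at the bottom interface goes from n = 1.38 toward n = 1.52: a half-wave phase shift.
The two reflections carry the same phase change, so no net offset.
So the condition for constructive reflection is 2 n t = m λ.
The fifth-smallest nonzero thickness corresponds to m = 5: t = m λ / (2 n) = 5.00 × 405 / (2 × 1.38) = 734 nm.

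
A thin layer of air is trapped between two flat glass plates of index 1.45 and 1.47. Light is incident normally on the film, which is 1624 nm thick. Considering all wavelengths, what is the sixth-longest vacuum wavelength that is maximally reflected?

Top surface (1.45 → 1.0): reflection off a lower-index medium gives no phase shift.
Bottom surface (1.0 → 1.47): reflection off a higher-index medium gives a half-wave phase shift.
Exactly one π shift → a net half-wave offset.
With one net inversion, constructive interference in reflection requires 2 n t = (m + ½) λ.
λ = 2 n t / (m + ½). The sixth-longest wavelength is m = 5: λ = 2 × 1.0 × 1624 / 5.50 = 591 nm.

591 nm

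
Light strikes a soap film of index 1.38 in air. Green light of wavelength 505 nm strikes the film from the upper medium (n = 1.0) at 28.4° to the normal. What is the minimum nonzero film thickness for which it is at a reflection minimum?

195 nm

Top surface (1.0 → 1.38): reflection off a higher-index medium gives a half-wave phase shift.
At the lower boundary (n = 1.38 to n = 1.0) the reflected ray undergoes no phase shift.
Net: one phase inversion between the two reflected rays.
For minimum reflection here: 2 n t cos θ_r = m λ.
Snell's law: 1.0 sin 28.4° = 1.38 sin θ_r → sin θ_r = 0.345, cos θ_r = 0.939.
Minimum nonzero at m = 1: t = λ / (2 n cos θ_r) = 505 / (2 × 1.38 × 0.939) = 195 nm.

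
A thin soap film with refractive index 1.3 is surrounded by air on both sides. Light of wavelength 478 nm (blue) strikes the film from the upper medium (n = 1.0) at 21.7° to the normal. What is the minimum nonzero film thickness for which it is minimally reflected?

Top surface (1.0 → 1.3): reflection off a higher-index medium gives a half-wave phase shift.
Ray reflecting at the bottom interface goes from n = 1.3 toward n = 1.0: no phase shift.
Net: one phase inversion between the two reflected rays.
With one net inversion, destructive interference in reflection requires 2 n t cos θ_r = m λ.
Snell's law: 1.0 sin 21.7° = 1.3 sin θ_r → sin θ_r = 0.284, cos θ_r = 0.959.
Minimum nonzero at m = 1: t = λ / (2 n cos θ_r) = 478 / (2 × 1.3 × 0.959) = 192 nm.

192 nm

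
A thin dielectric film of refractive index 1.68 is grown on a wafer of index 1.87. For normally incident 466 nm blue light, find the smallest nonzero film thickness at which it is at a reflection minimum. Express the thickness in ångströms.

693 Å

Ray reflecting at the top interface goes from n = 1.0 toward n = 1.68: a half-wave phase shift.
At the lower boundary (n = 1.68 to n = 1.87) the reflected ray undergoes a half-wave phase shift.
Net: no relative phase inversion (both shifts match).
With no net inversion, destructive interference in reflection requires 2 n t = (m + ½) λ.
Minimum at m = 0: t = λ / (4 n) = 466 / (4 × 1.68) = 69.3 nm.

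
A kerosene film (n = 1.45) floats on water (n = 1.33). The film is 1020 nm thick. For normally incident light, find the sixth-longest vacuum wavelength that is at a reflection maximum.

Ray reflecting at the top interface goes from n = 1.0 toward n = 1.45: a half-wave phase shift.
Bottom surface (1.45 → 1.33): reflection off a lower-index medium gives no phase shift.
Net: one phase inversion between the two reflected rays.
So the condition for constructive reflection is 2 n t = (m + ½) λ.
λ = 2 n t / (m + ½). The sixth-longest wavelength is m = 5: λ = 2 × 1.45 × 1020 / 5.50 = 538 nm.

538 nm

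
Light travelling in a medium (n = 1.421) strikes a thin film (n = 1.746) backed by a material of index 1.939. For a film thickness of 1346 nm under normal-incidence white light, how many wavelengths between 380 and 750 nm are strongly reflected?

6

At the upper boundary (n = 1.421 to n = 1.746) the reflected ray undergoes a half-wave phase shift.
Bottom surface (1.746 → 1.939): reflection off a higher-index medium gives a half-wave phase shift.
Net: no relative phase inversion (both shifts match).
So the condition for constructive reflection is 2 n t = m λ.
λ = 2 n t / m = 4700 / m nm.
m=6: 783 nm (IR); m=7: 671 nm (visible); m=8: 588 nm (visible); m=9: 522 nm (visible); m=10: 470 nm (visible); m=11: 427 nm (visible); m=12: 392 nm (visible); m=13: 362 nm (UV).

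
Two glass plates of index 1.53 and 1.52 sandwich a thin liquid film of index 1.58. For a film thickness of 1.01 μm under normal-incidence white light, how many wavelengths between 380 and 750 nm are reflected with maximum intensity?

4

Ray reflecting at the top interface goes from n = 1.53 toward n = 1.58: a half-wave phase shift.
At the lower boundary (n = 1.58 to n = 1.52) the reflected ray undergoes no phase shift.
Exactly one π shift → a net half-wave offset.
With one net inversion, constructive interference in reflection requires 2 n t = (m + ½) λ.
λ = 2 n t / (m + ½) = 3192 / (m + ½) nm.
m=3: 912 nm (IR); m=4: 709 nm (visible); m=5: 580 nm (visible); m=6: 491 nm (visible); m=7: 426 nm (visible); m=8: 375 nm (UV).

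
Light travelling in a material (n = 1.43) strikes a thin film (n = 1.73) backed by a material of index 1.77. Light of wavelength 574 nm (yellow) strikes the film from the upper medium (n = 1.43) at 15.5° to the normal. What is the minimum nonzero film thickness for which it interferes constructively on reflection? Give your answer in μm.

Top surface (1.43 → 1.73): reflection off a higher-index medium gives a half-wave phase shift.
Ray reflecting at the bottom interface goes from n = 1.73 toward n = 1.77: a half-wave phase shift.
The two reflections carry the same phase change, so no net offset.
For strong reflection here: 2 n t cos θ_r = m λ.
Snell's law: 1.43 sin 15.5° = 1.73 sin θ_r → sin θ_r = 0.221, cos θ_r = 0.975.
Minimum nonzero at m = 1: t = λ / (2 n cos θ_r) = 574 / (2 × 1.73 × 0.975) = 170 nm.

0.170 μm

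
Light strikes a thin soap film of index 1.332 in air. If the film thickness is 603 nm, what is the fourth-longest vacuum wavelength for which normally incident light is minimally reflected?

Ray reflecting at the top interface goes from n = 1.0 toward n = 1.332: a half-wave phase shift.
Ray reflecting at the bottom interface goes from n = 1.332 toward n = 1.0: no phase shift.
The two reflections differ by half a wavelength.
With one net inversion, destructive interference in reflection requires 2 n t = m λ.
λ = 2 n t / m. The fourth-longest wavelength is m = 4: λ = 2 × 1.332 × 603 / 4.00 = 402 nm.

402 nm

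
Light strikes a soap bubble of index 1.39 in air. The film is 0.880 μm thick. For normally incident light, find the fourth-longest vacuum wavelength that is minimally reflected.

612 nm

At the upper boundary (n = 1.0 to n = 1.39) the reflected ray undergoes a half-wave phase shift.
Ray reflecting at the bottom interface goes from n = 1.39 toward n = 1.0: no phase shift.
Exactly one π shift → a net half-wave offset.
For minimum reflection here: 2 n t = m λ.
λ = 2 n t / m. The fourth-longest wavelength is m = 4: λ = 2 × 1.39 × 880 / 4.00 = 612 nm.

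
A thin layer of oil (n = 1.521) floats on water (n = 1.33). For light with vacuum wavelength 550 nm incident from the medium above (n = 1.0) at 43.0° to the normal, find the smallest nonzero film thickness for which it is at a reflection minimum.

202 nm

Ray reflecting at the top interface goes from n = 1.0 toward n = 1.521: a half-wave phase shift.
At the lower boundary (n = 1.521 to n = 1.33) the reflected ray undergoes no phase shift.
The two reflections differ by half a wavelength.
With one net inversion, destructive interference in reflection requires 2 n t cos θ_r = m λ.
Snell's law: 1.0 sin 43.0° = 1.521 sin θ_r → sin θ_r = 0.448, cos θ_r = 0.894.
Minimum nonzero at m = 1: t = λ / (2 n cos θ_r) = 550 / (2 × 1.521 × 0.894) = 202 nm.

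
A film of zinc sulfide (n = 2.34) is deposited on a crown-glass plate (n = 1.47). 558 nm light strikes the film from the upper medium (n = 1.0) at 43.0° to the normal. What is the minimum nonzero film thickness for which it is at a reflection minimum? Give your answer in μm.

Ray reflecting at the top interface goes from n = 1.0 toward n = 2.34: a half-wave phase shift.
At the lower boundary (n = 2.34 to n = 1.47) the reflected ray undergoes no phase shift.
Exactly one π shift → a net half-wave offset.
For minimum reflection here: 2 n t cos θ_r = m λ.
Snell's law: 1.0 sin 43.0° = 2.34 sin θ_r → sin θ_r = 0.291, cos θ_r = 0.957.
Minimum nonzero at m = 1: t = λ / (2 n cos θ_r) = 558 / (2 × 2.34 × 0.957) = 125 nm.

0.125 μm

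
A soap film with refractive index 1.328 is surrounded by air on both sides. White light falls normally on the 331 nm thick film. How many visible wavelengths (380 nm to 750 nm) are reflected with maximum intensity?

1

Top surface (1.0 → 1.328): reflection off a higher-index medium gives a half-wave phase shift.
At the lower boundary (n = 1.328 to n = 1.0) the reflected ray undergoes no phase shift.
The two reflections differ by half a wavelength.
With one net inversion, constructive interference in reflection requires 2 n t = (m + ½) λ.
λ = 2 n t / (m + ½) = 879 / (m + ½) nm.
m=0: 1758 nm (IR); m=1: 586 nm (visible); m=2: 352 nm (UV).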